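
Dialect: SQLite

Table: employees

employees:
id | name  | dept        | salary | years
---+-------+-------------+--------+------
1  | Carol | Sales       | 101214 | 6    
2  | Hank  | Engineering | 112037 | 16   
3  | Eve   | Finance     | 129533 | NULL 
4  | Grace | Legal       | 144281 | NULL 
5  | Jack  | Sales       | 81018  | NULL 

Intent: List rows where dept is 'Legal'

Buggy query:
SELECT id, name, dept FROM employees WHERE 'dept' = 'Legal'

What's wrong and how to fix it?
Bug: 'dept' in single quotes is a string literal, not the column; the comparison is literal-vs-literal and never true

Fix: Remove the quotes around the column name (or use double quotes for an identifier)

Corrected query:
SELECT id, name, dept FROM employees WHERE dept = 'Legal'

Result:
id | name  | dept 
---+-------+------
4  | Grace | Legal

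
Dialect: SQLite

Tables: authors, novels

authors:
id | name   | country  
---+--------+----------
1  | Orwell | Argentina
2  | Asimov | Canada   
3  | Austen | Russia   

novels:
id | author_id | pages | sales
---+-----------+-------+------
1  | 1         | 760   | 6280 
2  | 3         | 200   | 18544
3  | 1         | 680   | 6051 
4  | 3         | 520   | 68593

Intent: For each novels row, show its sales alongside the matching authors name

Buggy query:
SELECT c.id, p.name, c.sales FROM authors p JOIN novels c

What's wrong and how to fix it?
Bug: JOIN with no ON clause produces a cartesian product; every novels row pairs with every authors row

Fix: Specify the join condition linking the foreign key to the parent id

Corrected query:
SELECT c.id, p.name, c.sales FROM authors p JOIN novels c ON c.author_id = p.id

Result:
id | name   | sales
---+--------+------
1  | Orwell | 6280 
2  | Austen | 18544
3  | Orwell | 6051 
4  | Austen | 68593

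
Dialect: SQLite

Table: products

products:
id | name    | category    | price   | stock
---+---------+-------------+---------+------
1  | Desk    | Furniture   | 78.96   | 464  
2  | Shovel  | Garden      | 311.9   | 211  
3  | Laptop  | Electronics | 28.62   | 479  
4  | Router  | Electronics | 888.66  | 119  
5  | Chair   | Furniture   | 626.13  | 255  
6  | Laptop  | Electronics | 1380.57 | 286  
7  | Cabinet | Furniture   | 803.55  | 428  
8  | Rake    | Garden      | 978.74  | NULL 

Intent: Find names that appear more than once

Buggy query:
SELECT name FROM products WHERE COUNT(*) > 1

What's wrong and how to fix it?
Bug: COUNT(*) is an aggregate and cannot be used in WHERE

Fix: Group first, then use HAVING for the count condition

Corrected query:
SELECT name FROM products GROUP BY name HAVING COUNT(*) > 1

Result:
name  
------
Laptop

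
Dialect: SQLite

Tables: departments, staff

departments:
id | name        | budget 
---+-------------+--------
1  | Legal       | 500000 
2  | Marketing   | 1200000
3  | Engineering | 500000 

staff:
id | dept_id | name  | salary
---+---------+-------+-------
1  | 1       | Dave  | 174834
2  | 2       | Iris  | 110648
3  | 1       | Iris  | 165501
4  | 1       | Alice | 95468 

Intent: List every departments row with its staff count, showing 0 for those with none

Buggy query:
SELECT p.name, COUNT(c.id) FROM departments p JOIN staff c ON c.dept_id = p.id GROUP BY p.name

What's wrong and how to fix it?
Bug: An inner join excludes parents with zero children

Fix: Use LEFT JOIN so parents without children still appear (COUNT(c.id) gives 0)

Corrected query:
SELECT p.name, COUNT(c.id) FROM departments p LEFT JOIN staff c ON c.dept_id = p.id GROUP BY p.name

Result:
name        | COUNT(c.id)
------------+------------
Engineering | 0          
Legal       | 3          
Marketing   | 1          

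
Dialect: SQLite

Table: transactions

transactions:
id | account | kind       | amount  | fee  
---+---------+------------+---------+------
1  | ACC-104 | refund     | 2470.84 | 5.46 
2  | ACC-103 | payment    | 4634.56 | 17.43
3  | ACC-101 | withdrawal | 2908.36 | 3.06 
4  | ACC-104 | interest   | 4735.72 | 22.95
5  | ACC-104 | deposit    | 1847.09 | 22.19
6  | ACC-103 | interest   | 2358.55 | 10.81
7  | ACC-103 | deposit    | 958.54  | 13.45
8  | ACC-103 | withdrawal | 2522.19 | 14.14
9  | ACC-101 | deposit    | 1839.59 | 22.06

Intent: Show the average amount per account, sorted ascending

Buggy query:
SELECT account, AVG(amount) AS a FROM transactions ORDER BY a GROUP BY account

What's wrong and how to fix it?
Bug: GROUP BY must precede ORDER BY

Fix: Reorder: SELECT … FROM … GROUP BY … ORDER BY …

Corrected query:
SELECT account, AVG(amount) AS a FROM transactions GROUP BY account ORDER BY a

Result:
account | a          
--------+------------
ACC-101 | 2373.975   
ACC-103 | 2618.46    
ACC-104 | 3017.883333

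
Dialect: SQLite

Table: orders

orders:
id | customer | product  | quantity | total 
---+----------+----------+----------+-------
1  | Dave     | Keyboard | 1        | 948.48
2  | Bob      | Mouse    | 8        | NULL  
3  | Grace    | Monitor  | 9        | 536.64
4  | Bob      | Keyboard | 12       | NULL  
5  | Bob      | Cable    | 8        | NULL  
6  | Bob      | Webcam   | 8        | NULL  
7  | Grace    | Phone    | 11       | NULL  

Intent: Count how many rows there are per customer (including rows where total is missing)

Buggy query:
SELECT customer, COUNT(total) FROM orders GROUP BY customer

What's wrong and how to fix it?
Bug: COUNT(total) skips NULLs, so groups with missing total are undercounted

Fix: Replace COUNT(total) with COUNT(*)

Corrected query:
SELECT customer, COUNT(*) FROM orders GROUP BY customer

Result:
customer | COUNT(*)
---------+---------
Bob      | 4       
Dave     | 1       
Grace    | 2       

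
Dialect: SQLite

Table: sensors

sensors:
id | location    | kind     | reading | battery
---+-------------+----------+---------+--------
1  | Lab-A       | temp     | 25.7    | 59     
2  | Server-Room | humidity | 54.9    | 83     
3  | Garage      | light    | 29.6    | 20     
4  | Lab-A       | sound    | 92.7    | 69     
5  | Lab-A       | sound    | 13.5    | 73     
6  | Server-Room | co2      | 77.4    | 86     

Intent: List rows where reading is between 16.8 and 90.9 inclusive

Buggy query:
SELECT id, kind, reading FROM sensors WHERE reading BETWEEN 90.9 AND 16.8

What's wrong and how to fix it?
Bug: The bounds are reversed; BETWEEN a AND b requires a <= b to match anything

Fix: Write BETWEEN 16.8 AND 90.9

Corrected query:
SELECT id, kind, reading FROM sensors WHERE reading BETWEEN 16.8 AND 90.9

Result:
id | kind     | reading
---+----------+--------
1  | temp     | 25.7   
2  | humidity | 54.9   
3  | light    | 29.6   
6  | co2      | 77.4   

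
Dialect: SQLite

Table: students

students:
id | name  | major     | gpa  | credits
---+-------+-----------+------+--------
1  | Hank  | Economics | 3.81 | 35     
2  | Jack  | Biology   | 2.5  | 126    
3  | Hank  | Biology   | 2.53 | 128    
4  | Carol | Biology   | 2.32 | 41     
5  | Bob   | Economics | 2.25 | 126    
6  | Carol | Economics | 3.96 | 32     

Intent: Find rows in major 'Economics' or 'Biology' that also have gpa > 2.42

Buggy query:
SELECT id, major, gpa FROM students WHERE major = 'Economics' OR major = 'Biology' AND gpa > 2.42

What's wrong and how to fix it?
Bug: AND binds tighter than OR, so this parses as major = 'Economics' OR (major = 'Biology' AND gpa > 2.42)

Fix: Add parentheses around the OR so the AND applies to both alternatives

Corrected query:
SELECT id, major, gpa FROM students WHERE (major = 'Economics' OR major = 'Biology') AND gpa > 2.42

Result:
id | major     | gpa 
---+-----------+-----
1  | Economics | 3.81
2  | Biology   | 2.5 
3  | Biology   | 2.53
6  | Economics | 3.96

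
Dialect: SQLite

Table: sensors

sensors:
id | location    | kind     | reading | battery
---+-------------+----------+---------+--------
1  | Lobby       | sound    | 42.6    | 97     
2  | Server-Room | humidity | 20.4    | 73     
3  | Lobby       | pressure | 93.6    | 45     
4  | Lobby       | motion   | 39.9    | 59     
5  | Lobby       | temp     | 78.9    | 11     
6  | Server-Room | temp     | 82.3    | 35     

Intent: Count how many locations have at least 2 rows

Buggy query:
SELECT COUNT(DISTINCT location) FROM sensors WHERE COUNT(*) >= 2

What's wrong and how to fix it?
Bug: COUNT(*) cannot appear in WHERE; the per-group count doesn't exist yet

Fix: Group first with HAVING COUNT(*) >= 2, then COUNT the resulting groups

Corrected query:
SELECT COUNT(*) FROM (SELECT location FROM sensors GROUP BY location HAVING COUNT(*) >= 2)

Result:
COUNT(*)
--------
2       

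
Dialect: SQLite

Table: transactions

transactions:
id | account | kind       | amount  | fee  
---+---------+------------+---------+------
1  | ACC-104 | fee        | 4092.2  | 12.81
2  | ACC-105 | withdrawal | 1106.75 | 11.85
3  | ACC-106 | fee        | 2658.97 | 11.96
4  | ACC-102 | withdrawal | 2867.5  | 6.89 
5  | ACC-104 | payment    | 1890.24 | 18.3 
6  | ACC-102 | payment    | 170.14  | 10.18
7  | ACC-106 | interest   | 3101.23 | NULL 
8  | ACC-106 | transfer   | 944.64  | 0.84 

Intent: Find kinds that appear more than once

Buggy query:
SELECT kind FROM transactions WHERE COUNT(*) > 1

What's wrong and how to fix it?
Bug: COUNT(*) is an aggregate and cannot be used in WHERE

Fix: Group first, then use HAVING for the count condition

Corrected query:
SELECT kind FROM transactions GROUP BY kind HAVING COUNT(*) > 1

Result:
kind      
----------
fee       
payment   
withdrawal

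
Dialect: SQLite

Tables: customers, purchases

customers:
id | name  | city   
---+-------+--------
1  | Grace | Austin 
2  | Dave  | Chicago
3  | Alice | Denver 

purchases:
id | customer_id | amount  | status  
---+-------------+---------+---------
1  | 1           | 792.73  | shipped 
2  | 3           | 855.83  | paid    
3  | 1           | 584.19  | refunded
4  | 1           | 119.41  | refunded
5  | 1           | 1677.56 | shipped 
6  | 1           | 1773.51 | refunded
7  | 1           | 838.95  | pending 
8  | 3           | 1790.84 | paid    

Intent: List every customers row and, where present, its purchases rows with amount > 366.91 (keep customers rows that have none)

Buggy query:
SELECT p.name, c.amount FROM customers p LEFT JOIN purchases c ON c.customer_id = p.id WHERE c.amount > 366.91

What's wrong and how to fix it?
Bug: Filtering c.amount in WHERE discards the NULL rows produced by LEFT JOIN, turning it into an inner join

Fix: Put 'c.amount > 366.91' in the JOIN's ON clause instead of WHERE

Corrected query:
SELECT p.name, c.amount FROM customers p LEFT JOIN purchases c ON c.customer_id = p.id AND c.amount > 366.91

Result:
name  | amount 
------+--------
Grace | 584.19 
Grace | 792.73 
Grace | 838.95 
Grace | 1677.56
Grace | 1773.51
Dave  | NULL   
Alice | 855.83 
Alice | 1790.84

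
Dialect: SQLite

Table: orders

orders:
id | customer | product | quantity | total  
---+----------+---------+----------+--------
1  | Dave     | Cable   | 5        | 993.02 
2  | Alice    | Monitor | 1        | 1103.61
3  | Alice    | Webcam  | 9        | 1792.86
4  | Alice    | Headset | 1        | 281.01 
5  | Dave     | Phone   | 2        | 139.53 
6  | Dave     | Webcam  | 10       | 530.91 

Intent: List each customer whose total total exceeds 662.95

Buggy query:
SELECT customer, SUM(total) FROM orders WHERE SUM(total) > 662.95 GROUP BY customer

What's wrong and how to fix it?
Bug: Aggregate functions cannot appear in a WHERE clause

Fix: Move the aggregate condition to a HAVING clause

Corrected query:
SELECT customer, SUM(total) FROM orders GROUP BY customer HAVING SUM(total) > 662.95

Result:
customer | SUM(total)
---------+-----------
Alice    | 3177.48   
Dave     | 1663.46   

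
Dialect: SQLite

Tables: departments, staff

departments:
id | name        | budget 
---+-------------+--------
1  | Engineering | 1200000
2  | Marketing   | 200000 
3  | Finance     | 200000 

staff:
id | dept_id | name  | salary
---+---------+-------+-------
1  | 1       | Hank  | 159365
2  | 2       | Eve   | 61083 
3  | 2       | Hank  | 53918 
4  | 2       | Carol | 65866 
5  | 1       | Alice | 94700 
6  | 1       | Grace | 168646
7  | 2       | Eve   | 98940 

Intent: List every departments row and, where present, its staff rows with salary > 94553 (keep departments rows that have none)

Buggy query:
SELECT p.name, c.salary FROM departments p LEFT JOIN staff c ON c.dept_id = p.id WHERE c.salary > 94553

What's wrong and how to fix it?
Bug: A WHERE condition on the right-hand table after LEFT JOIN drops unmatched parents

Fix: Move the right-table condition into the ON clause so unmatched parents are kept

Corrected query:
SELECT p.name, c.salary FROM departments p LEFT JOIN staff c ON c.dept_id = p.id AND c.salary > 94553

Result:
name        | salary
------------+-------
Engineering | 94700 
Engineering | 159365
Engineering | 168646
Marketing   | 98940 
Finance     | NULL  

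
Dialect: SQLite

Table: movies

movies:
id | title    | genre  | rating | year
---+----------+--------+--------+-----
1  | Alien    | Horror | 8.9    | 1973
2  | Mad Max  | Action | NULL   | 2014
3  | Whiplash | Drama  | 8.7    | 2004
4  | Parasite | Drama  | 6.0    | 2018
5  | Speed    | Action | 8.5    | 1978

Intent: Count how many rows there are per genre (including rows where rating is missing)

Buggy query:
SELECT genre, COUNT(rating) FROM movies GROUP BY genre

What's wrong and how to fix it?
Bug: COUNT(rating) skips NULLs, so groups with missing rating are undercounted

Fix: Replace COUNT(rating) with COUNT(*)

Corrected query:
SELECT genre, COUNT(*) FROM movies GROUP BY genre

Result:
genre  | COUNT(*)
-------+---------
Action | 2       
Drama  | 2       
Horror | 1       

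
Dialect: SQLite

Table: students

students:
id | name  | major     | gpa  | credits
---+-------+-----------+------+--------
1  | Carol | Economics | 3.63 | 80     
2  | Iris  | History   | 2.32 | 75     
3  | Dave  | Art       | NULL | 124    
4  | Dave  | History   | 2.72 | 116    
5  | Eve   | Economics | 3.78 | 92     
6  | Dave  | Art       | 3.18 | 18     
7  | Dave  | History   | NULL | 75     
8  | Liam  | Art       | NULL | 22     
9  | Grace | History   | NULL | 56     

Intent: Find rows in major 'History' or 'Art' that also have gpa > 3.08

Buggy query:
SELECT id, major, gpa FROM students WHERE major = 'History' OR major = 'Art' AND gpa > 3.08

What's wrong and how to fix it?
Bug: Without parentheses, AND is evaluated before OR, so the gpa filter only applies to the 'Art' branch

Fix: Group the OR with parentheses (or use IN), then AND the threshold

Corrected query:
SELECT id, major, gpa FROM students WHERE (major = 'History' OR major = 'Art') AND gpa > 3.08

Result:
id | major | gpa 
---+-------+-----
6  | Art   | 3.18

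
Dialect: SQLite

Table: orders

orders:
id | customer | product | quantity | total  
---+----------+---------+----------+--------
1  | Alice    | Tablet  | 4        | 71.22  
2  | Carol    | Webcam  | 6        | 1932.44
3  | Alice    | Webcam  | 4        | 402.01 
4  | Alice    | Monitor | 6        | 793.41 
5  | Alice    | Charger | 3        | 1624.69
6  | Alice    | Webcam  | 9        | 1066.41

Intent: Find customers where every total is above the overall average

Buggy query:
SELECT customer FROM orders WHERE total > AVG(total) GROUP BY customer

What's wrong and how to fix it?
Bug: AVG() is an aggregate; it can't sit directly in WHERE

Fix: Use a subquery for AVG and a HAVING MIN(...) filter so the condition holds for every row in the group

Corrected query:
SELECT customer FROM orders GROUP BY customer HAVING MIN(total) > (SELECT AVG(total) FROM orders)

Result:
customer
--------
Carol   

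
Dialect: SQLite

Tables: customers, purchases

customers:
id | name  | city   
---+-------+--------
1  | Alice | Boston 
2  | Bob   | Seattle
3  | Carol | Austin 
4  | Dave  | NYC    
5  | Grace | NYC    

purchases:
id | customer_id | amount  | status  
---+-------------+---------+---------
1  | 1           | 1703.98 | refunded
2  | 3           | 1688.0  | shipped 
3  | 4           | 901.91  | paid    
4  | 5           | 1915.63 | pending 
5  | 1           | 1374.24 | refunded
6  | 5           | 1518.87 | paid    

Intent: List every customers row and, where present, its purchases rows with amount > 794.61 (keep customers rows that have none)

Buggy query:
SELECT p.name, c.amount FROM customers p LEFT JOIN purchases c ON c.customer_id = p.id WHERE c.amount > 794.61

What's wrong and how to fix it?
Bug: A WHERE condition on the right-hand table after LEFT JOIN drops unmatched parents

Fix: Move the right-table condition into the ON clause so unmatched parents are kept

Corrected query:
SELECT p.name, c.amount FROM customers p LEFT JOIN purchases c ON c.customer_id = p.id AND c.amount > 794.61

Result:
name  | amount 
------+--------
Alice | 1374.24
Alice | 1703.98
Bob   | NULL   
Carol | 1688   
Dave  | 901.91 
Grace | 1518.87
Grace | 1915.63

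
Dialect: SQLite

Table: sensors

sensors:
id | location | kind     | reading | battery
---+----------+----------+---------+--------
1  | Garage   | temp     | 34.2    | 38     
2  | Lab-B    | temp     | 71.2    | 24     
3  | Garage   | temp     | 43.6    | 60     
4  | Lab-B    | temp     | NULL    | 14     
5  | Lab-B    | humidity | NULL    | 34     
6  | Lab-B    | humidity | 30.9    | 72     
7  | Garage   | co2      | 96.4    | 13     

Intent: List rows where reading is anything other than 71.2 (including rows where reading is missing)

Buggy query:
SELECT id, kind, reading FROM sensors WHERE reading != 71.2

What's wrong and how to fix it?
Bug: Inequality against NULL is unknown, not true; rows with NULL are dropped

Fix: Add an explicit OR reading IS NULL to include the missing-value rows

Corrected query:
SELECT id, kind, reading FROM sensors WHERE reading != 71.2 OR reading IS NULL

Result:
id | kind     | reading
---+----------+--------
1  | temp     | 34.2   
3  | temp     | 43.6   
4  | temp     | NULL   
5  | humidity | NULL   
6  | humidity | 30.9   
7  | co2      | 96.4   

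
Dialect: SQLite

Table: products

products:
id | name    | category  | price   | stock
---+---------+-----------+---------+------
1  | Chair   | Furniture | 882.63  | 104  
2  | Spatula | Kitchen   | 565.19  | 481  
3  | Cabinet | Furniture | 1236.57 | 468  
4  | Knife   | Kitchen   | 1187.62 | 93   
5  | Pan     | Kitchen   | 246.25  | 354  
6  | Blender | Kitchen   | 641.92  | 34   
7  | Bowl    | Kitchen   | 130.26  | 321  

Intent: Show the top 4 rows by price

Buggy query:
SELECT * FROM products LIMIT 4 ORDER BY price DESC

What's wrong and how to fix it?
Bug: LIMIT must come after ORDER BY

Fix: Swap the clauses: ORDER BY first, then LIMIT

Corrected query:
SELECT * FROM products ORDER BY price DESC LIMIT 4

Result:
id | name    | category  | price   | stock
---+---------+-----------+---------+------
3  | Cabinet | Furniture | 1236.57 | 468  
4  | Knife   | Kitchen   | 1187.62 | 93   
1  | Chair   | Furniture | 882.63  | 104  
6  | Blender | Kitchen   | 641.92  | 34   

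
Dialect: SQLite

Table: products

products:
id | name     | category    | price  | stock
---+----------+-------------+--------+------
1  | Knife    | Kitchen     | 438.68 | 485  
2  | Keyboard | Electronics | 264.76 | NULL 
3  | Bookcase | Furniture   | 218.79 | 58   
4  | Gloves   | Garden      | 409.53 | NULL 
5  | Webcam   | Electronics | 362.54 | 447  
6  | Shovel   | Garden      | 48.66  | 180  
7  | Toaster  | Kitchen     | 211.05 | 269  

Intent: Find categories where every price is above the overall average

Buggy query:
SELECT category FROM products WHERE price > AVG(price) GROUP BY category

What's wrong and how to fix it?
Bug: WHERE evaluates per row before aggregation, so AVG() is unavailable

Fix: Use a subquery for AVG and a HAVING MIN(...) filter so the condition holds for every row in the group

Corrected query:
SELECT category FROM products GROUP BY category HAVING MIN(price) > (SELECT AVG(price) FROM products)

Result:
(no rows)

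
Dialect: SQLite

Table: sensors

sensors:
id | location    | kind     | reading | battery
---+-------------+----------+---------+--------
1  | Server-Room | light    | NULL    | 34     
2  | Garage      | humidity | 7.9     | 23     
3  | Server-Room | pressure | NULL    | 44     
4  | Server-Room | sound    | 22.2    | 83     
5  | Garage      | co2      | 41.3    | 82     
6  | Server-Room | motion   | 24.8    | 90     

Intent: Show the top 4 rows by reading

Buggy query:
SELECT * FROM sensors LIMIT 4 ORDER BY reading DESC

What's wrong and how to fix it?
Bug: ORDER BY cannot follow LIMIT; LIMIT is the final clause

Fix: Swap the clauses: ORDER BY first, then LIMIT

Corrected query:
SELECT * FROM sensors ORDER BY reading DESC LIMIT 4

Result:
id | location    | kind     | reading | battery
---+-------------+----------+---------+--------
5  | Garage      | co2      | 41.3    | 82     
6  | Server-Room | motion   | 24.8    | 90     
4  | Server-Room | sound    | 22.2    | 83     
2  | Garage      | humidity | 7.9     | 23     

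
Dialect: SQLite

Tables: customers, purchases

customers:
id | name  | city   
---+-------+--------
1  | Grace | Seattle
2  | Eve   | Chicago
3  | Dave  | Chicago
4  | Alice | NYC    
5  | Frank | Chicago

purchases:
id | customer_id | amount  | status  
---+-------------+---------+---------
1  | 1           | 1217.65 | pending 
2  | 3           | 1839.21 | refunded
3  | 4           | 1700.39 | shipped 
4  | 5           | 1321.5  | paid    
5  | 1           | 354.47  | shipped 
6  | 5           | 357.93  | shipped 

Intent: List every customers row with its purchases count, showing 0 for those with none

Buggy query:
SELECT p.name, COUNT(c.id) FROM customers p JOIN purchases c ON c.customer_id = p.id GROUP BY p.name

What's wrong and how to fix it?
Bug: An inner join excludes parents with zero children

Fix: Switch to LEFT JOIN to retain unmatched parent rows

Corrected query:
SELECT p.name, COUNT(c.id) FROM customers p LEFT JOIN purchases c ON c.customer_id = p.id GROUP BY p.name

Result:
name  | COUNT(c.id)
------+------------
Alice | 1          
Dave  | 1          
Eve   | 0          
Frank | 2          
Grace | 2          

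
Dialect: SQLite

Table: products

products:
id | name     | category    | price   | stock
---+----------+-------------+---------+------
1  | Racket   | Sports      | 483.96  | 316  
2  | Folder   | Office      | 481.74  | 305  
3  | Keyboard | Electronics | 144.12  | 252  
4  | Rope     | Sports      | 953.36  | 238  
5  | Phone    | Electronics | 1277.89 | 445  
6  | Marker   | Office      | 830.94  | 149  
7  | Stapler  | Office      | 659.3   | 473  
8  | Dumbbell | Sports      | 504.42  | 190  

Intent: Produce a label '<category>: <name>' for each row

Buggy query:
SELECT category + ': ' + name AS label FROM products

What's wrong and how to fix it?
Bug: SQLite uses || for string concatenation; + coerces text to numbers (yielding 0)

Fix: Replace + with || to concatenate text

Corrected query:
SELECT category || ': ' || name AS label FROM products

Result:
label                
---------------------
Sports: Racket       
Office: Folder       
Electronics: Keyboard
Sports: Rope         
Electronics: Phone   
Office: Marker       
Office: Stapler      
Sports: Dumbbell     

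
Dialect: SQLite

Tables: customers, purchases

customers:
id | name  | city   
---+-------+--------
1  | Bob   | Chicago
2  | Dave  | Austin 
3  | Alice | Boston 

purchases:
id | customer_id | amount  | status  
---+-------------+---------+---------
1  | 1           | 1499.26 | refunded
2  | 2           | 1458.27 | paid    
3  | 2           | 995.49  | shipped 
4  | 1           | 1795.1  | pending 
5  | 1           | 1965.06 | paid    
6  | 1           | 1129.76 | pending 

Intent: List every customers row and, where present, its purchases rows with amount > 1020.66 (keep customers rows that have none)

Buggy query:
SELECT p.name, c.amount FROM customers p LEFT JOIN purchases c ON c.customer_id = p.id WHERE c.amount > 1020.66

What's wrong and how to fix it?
Bug: A WHERE condition on the right-hand table after LEFT JOIN drops unmatched parents

Fix: Move the right-table condition into the ON clause so unmatched parents are kept

Corrected query:
SELECT p.name, c.amount FROM customers p LEFT JOIN purchases c ON c.customer_id = p.id AND c.amount > 1020.66

Result:
name  | amount 
------+--------
Bob   | 1129.76
Bob   | 1499.26
Bob   | 1795.1 
Bob   | 1965.06
Dave  | 1458.27
Alice | NULL   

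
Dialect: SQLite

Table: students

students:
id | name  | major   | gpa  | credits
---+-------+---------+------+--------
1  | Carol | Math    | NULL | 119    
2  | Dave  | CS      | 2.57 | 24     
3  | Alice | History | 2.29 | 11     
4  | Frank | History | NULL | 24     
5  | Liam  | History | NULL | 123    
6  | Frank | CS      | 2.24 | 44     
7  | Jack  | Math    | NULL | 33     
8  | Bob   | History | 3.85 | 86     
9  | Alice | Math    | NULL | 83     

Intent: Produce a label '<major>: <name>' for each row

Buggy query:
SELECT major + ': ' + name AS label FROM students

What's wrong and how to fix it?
Bug: SQLite uses || for string concatenation; + coerces text to numbers (yielding 0)

Fix: Replace + with || to concatenate text

Corrected query:
SELECT major || ': ' || name AS label FROM students

Result:
label         
--------------
Math: Carol   
CS: Dave      
History: Alice
History: Frank
History: Liam 
CS: Frank     
Math: Jack    
History: Bob  
Math: Alice   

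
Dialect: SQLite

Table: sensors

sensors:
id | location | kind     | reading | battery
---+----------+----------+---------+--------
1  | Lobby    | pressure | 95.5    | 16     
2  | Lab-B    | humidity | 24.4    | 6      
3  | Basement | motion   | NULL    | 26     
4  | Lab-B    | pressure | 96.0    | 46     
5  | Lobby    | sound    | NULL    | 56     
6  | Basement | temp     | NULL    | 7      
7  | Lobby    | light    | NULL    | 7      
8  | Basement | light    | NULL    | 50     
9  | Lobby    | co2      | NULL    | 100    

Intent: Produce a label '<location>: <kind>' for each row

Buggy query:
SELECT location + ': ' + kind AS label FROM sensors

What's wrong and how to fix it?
Bug: '+' is numeric addition; on text columns SQLite converts them to 0 instead of concatenating

Fix: Use the || operator for string concatenation

Corrected query:
SELECT location || ': ' || kind AS label FROM sensors

Result:
label           
----------------
Lobby: pressure 
Lab-B: humidity 
Basement: motion
Lab-B: pressure 
Lobby: sound    
Basement: temp  
Lobby: light    
Basement: light 
Lobby: co2      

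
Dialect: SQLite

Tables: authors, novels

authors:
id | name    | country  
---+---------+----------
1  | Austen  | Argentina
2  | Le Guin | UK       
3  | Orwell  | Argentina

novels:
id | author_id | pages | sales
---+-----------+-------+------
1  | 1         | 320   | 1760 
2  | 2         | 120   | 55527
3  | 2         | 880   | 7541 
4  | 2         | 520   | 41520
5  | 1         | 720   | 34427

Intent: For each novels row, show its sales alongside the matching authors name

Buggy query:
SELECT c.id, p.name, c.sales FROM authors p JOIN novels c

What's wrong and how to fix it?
Bug: JOIN with no ON clause produces a cartesian product; every novels row pairs with every authors row

Fix: Specify the join condition linking the foreign key to the parent id

Corrected query:
SELECT c.id, p.name, c.sales FROM authors p JOIN novels c ON c.author_id = p.id

Result:
id | name    | sales
---+---------+------
1  | Austen  | 1760 
2  | Le Guin | 55527
3  | Le Guin | 7541 
4  | Le Guin | 41520
5  | Austen  | 34427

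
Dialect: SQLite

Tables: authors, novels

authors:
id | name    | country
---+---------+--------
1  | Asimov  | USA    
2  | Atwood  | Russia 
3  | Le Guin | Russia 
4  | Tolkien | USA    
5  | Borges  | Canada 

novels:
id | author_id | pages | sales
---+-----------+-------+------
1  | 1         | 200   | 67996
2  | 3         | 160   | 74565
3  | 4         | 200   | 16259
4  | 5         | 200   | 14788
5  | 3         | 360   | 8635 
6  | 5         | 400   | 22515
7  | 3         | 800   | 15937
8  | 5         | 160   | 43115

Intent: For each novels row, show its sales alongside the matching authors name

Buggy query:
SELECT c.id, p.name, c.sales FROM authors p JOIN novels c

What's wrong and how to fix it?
Bug: JOIN with no ON clause produces a cartesian product; every novels row pairs with every authors row

Fix: Specify the join condition linking the foreign key to the parent id

Corrected query:
SELECT c.id, p.name, c.sales FROM authors p JOIN novels c ON c.author_id = p.id

Result:
id | name    | sales
---+---------+------
1  | Asimov  | 67996
2  | Le Guin | 74565
3  | Tolkien | 16259
4  | Borges  | 14788
5  | Le Guin | 8635 
6  | Borges  | 22515
7  | Le Guin | 15937
8  | Borges  | 43115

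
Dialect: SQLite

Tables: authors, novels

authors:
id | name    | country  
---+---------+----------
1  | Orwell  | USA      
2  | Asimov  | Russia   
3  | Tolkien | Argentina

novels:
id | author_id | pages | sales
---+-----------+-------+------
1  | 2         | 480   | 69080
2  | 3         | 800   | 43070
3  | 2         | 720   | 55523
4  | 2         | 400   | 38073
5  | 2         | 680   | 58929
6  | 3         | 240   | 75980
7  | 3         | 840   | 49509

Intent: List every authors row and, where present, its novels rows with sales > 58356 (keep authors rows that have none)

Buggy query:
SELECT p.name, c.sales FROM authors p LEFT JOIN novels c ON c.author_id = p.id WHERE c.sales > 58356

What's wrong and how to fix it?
Bug: A WHERE condition on the right-hand table after LEFT JOIN drops unmatched parents

Fix: Put 'c.sales > 58356' in the JOIN's ON clause instead of WHERE

Corrected query:
SELECT p.name, c.sales FROM authors p LEFT JOIN novels c ON c.author_id = p.id AND c.sales > 58356

Result:
name    | sales
--------+------
Orwell  | NULL 
Asimov  | 58929
Asimov  | 69080
Tolkien | 75980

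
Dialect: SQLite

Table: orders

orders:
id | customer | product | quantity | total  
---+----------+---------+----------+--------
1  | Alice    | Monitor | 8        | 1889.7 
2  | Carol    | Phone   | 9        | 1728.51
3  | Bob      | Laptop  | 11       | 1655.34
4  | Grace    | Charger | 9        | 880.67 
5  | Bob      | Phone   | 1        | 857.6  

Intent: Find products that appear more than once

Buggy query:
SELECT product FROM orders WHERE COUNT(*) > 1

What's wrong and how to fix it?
Bug: COUNT(*) is an aggregate and cannot be used in WHERE

Fix: GROUP BY product, then filter groups with HAVING COUNT(*) > 1

Corrected query:
SELECT product FROM orders GROUP BY product HAVING COUNT(*) > 1

Result:
product
-------
Phone  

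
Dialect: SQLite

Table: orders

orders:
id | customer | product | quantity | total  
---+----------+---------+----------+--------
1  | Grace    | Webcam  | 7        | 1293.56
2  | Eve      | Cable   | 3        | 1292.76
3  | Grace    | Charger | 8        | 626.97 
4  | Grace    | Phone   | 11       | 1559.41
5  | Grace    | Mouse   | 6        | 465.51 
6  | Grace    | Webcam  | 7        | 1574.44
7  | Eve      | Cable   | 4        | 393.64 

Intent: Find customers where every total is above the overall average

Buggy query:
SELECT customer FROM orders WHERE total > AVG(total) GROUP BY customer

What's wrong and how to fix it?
Bug: WHERE evaluates per row before aggregation, so AVG() is unavailable

Fix: Use a subquery for AVG and a HAVING MIN(...) filter so the condition holds for every row in the group

Corrected query:
SELECT customer FROM orders GROUP BY customer HAVING MIN(total) > (SELECT AVG(total) FROM orders)

Result:
(no rows)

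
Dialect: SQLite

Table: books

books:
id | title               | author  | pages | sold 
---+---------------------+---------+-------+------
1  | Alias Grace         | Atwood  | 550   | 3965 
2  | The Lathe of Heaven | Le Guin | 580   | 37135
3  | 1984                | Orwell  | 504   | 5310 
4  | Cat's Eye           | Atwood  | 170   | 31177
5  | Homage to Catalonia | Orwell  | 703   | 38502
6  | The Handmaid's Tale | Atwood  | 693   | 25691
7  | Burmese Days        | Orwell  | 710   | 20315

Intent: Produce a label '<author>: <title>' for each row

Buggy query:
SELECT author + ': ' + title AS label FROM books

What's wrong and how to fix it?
Bug: SQLite uses || for string concatenation; + coerces text to numbers (yielding 0)

Fix: Use the || operator for string concatenation

Corrected query:
SELECT author || ': ' || title AS label FROM books

Result:
label                       
----------------------------
Atwood: Alias Grace         
Le Guin: The Lathe of Heaven
Orwell: 1984                
Atwood: Cat's Eye           
Orwell: Homage to Catalonia 
Atwood: The Handmaid's Tale 
Orwell: Burmese Days        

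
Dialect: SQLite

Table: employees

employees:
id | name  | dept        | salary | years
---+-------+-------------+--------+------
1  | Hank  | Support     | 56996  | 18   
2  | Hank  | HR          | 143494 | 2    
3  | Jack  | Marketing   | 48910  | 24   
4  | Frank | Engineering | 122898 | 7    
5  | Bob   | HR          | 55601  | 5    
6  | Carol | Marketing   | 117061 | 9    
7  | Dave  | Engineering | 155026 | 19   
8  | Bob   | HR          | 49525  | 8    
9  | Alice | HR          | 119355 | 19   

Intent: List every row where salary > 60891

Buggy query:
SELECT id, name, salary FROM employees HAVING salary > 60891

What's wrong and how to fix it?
Bug: This is a non-aggregate query (no GROUP BY, no aggregates), so in SQLite the HAVING clause is invalid here; a row-level condition belongs in WHERE

Fix: Replace HAVING with WHERE since the condition applies to individual rows

Corrected query:
SELECT id, name, salary FROM employees WHERE salary > 60891

Result:
id | name  | salary
---+-------+-------
2  | Hank  | 143494
4  | Frank | 122898
6  | Carol | 117061
7  | Dave  | 155026
9  | Alice | 119355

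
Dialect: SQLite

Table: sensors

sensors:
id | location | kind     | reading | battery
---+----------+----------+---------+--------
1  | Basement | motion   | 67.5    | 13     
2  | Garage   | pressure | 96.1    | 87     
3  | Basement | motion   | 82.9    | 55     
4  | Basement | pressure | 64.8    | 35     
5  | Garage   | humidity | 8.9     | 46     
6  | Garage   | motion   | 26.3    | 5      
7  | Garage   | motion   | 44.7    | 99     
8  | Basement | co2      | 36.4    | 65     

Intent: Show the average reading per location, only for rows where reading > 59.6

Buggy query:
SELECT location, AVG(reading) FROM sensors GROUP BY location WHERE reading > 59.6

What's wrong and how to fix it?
Bug: Row-level WHERE must come before GROUP BY in the clause order

Fix: Place WHERE between FROM and GROUP BY

Corrected query:
SELECT location, AVG(reading) FROM sensors WHERE reading > 59.6 GROUP BY location

Result:
location | AVG(reading)
---------+-------------
Basement | 71.733333   
Garage   | 96.1        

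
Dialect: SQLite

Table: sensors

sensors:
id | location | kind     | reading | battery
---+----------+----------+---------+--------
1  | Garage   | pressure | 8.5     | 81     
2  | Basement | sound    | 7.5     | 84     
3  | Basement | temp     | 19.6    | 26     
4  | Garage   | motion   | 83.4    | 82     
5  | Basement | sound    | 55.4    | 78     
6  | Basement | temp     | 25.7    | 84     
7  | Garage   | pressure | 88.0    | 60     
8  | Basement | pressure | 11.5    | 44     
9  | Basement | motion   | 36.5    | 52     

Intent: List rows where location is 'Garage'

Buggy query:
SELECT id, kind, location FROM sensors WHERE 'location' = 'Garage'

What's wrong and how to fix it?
Bug: Single quotes denote string literals in SQL; the column name is being compared as a constant string

Fix: Remove the quotes around the column name (or use double quotes for an identifier)

Corrected query:
SELECT id, kind, location FROM sensors WHERE location = 'Garage'

Result:
id | kind     | location
---+----------+---------
1  | pressure | Garage  
4  | motion   | Garage  
7  | pressure | Garage  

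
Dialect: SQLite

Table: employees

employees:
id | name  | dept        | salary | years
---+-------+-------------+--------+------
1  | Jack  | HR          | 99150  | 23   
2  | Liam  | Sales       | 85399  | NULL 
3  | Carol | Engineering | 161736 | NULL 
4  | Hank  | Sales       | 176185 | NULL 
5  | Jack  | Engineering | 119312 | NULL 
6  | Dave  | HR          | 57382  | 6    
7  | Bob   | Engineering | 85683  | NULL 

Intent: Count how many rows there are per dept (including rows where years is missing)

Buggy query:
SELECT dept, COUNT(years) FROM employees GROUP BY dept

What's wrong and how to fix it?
Bug: COUNT(years) skips NULLs, so groups with missing years are undercounted

Fix: Replace COUNT(years) with COUNT(*)

Corrected query:
SELECT dept, COUNT(*) FROM employees GROUP BY dept

Result:
dept        | COUNT(*)
------------+---------
Engineering | 3       
HR          | 2       
Sales       | 2       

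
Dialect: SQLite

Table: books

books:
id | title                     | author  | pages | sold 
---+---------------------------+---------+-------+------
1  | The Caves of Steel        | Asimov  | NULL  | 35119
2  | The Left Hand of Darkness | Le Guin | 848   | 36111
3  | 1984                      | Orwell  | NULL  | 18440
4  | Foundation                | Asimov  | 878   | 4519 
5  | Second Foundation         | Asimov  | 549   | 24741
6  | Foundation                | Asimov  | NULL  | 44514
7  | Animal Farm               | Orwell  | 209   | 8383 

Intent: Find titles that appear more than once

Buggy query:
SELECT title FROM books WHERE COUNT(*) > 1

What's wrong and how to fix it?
Bug: WHERE can't reference COUNT(*); aggregates are computed after WHERE

Fix: GROUP BY title, then filter groups with HAVING COUNT(*) > 1

Corrected query:
SELECT title FROM books GROUP BY title HAVING COUNT(*) > 1

Result:
title     
----------
Foundation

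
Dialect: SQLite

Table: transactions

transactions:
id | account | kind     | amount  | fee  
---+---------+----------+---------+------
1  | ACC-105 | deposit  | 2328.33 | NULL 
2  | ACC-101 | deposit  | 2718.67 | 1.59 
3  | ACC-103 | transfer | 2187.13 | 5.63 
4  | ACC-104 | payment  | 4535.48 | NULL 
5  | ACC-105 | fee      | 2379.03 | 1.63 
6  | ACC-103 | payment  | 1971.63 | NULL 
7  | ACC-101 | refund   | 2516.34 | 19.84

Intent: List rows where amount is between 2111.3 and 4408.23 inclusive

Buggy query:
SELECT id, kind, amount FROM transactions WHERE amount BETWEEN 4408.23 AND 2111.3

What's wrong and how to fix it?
Bug: BETWEEN expects the lower bound first; with 4408.23 AND 2111.3 the range is empty

Fix: Swap the bounds so the smaller value comes first

Corrected query:
SELECT id, kind, amount FROM transactions WHERE amount BETWEEN 2111.3 AND 4408.23

Result:
id | kind     | amount 
---+----------+--------
1  | deposit  | 2328.33
2  | deposit  | 2718.67
3  | transfer | 2187.13
5  | fee      | 2379.03
7  | refund   | 2516.34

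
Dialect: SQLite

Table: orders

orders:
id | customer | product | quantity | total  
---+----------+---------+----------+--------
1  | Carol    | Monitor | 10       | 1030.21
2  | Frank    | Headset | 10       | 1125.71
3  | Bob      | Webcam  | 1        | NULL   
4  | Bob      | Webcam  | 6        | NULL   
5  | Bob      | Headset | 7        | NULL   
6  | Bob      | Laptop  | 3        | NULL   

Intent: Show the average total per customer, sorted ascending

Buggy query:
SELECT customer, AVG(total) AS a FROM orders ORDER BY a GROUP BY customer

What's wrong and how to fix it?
Bug: GROUP BY must precede ORDER BY

Fix: Reorder: SELECT … FROM … GROUP BY … ORDER BY …

Corrected query:
SELECT customer, AVG(total) AS a FROM orders GROUP BY customer ORDER BY a

Result:
customer | a      
---------+--------
Bob      | NULL   
Carol    | 1030.21
Frank    | 1125.71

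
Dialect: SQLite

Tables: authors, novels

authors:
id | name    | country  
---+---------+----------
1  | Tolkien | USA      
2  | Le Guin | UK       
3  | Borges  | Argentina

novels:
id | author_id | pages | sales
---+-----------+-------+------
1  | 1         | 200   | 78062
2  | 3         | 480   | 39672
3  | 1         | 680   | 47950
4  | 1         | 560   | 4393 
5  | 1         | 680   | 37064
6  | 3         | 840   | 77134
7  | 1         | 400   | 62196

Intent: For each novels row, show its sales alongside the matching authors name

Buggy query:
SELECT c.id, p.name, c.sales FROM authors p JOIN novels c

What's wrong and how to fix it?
Bug: Missing join condition: each novels row is matched to all authors rows instead of just its own

Fix: Specify the join condition linking the foreign key to the parent id

Corrected query:
SELECT c.id, p.name, c.sales FROM authors p JOIN novels c ON c.author_id = p.id

Result:
id | name    | sales
---+---------+------
1  | Tolkien | 78062
2  | Borges  | 39672
3  | Tolkien | 47950
4  | Tolkien | 4393 
5  | Tolkien | 37064
6  | Borges  | 77134
7  | Tolkien | 62196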